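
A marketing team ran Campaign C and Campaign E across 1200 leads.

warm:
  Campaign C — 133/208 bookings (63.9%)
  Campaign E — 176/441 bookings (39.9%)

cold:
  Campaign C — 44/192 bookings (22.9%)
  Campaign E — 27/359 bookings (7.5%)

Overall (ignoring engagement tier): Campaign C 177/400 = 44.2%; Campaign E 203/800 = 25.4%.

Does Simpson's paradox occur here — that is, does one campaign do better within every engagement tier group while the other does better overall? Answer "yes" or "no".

no

Within each engagement tier level (warm 63.9% vs 39.9%; cold 22.9% vs 7.5%), Campaign C has the higher rate every time. Pooled: 44.2% vs 25.4% — Campaign C has the higher rate overall. They agree.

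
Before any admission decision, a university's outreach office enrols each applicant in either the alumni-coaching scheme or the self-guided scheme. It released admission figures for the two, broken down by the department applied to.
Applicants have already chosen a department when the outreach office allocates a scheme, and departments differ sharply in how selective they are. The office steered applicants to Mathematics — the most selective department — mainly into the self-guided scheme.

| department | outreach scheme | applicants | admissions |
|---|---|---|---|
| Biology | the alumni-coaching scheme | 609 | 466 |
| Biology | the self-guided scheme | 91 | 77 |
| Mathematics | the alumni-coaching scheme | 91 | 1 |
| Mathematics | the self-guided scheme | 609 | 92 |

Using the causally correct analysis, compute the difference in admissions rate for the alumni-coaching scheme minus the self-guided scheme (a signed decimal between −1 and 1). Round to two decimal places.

-0.11

The imbalance in department arose from how applicants were allocated, not from anything the outreach scheme did; and department independently affects the outcome. The pooled gap is confounded — condition on department.
Adjusting over the population distribution of department: 0.500·(0.765−0.846) + 0.500·(0.011−0.151) = -0.111.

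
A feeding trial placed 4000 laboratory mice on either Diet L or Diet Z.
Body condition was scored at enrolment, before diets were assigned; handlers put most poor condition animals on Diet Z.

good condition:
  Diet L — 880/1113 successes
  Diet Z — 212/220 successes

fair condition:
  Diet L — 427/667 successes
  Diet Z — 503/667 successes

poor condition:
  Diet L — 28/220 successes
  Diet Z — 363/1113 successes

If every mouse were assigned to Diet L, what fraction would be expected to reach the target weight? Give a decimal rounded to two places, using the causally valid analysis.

0.52

Starting body condition is set before the diet has any effect — it is not caused by the diet — and it independently drives the outcome. That makes it a confounder, so the causal comparison is within starting body condition levels.
Standardising Diet L to the population starting body condition mix: 0.333·880/1113 + 0.334·427/667 + 0.333·28/220 = 0.519.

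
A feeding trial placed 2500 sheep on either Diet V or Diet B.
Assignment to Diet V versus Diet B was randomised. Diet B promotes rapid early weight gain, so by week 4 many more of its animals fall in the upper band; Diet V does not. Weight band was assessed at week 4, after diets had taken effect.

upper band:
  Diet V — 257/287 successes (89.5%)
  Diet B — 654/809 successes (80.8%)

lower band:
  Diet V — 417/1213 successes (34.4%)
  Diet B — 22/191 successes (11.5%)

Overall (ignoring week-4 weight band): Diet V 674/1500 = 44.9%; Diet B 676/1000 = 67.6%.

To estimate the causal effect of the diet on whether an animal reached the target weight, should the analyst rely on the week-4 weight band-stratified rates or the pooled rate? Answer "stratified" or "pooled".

pooled

Week-4 weight band lies on the pathway diet → week-4 weight band → outcome, so adjusting for it blocks the indirect effect. For the total causal effect of diet, use the unadjusted pooled rates.
Pooled: Diet V 44.9% vs Diet B 67.6%; Diet B is higher overall.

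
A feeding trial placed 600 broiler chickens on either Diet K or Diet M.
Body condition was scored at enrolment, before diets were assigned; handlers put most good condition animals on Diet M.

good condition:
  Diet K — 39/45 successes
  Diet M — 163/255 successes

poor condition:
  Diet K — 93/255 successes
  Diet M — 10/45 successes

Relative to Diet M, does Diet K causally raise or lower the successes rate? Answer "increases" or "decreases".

increases

Nothing the diet does changes starting body condition; the imbalance is an allocation artefact. With starting body condition also predicting the outcome, the pooled figure is confounded, and the within-stratum comparison is the causal one.
Within each level — good condition: 86.7% vs 63.9%; poor condition: 36.5% vs 22.2% — Diet K is higher every time.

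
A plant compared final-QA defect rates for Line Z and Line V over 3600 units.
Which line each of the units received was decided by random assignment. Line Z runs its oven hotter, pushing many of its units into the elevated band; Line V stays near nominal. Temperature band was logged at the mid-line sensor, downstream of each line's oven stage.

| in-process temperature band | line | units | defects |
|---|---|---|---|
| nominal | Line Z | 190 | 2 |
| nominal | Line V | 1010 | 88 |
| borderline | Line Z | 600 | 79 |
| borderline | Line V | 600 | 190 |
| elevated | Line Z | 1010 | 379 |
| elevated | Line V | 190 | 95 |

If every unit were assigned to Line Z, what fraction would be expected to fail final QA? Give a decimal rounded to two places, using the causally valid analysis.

0.26

The in-process temperature band-specific comparison favours Line Z throughout, but the pooled figures favour Line V. The question is whether to condition on in-process temperature band.
Because the line influences in-process temperature band, in-process temperature band is a post-treatment mediator, not a confounder. Stratifying on it would bias the estimate; the causal effect is the crude pooled difference.
So P(outcome | do(Line Z)) is just the pooled rate for Line Z: 460/1800 = 0.256.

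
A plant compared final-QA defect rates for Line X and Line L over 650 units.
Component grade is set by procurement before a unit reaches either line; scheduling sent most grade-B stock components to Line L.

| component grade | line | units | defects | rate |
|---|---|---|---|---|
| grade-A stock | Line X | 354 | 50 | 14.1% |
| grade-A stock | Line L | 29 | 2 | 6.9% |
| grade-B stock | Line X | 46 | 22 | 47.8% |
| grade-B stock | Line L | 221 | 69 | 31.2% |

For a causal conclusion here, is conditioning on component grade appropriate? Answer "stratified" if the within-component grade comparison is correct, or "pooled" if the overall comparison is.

stratified

Nothing the line does changes component grade; the imbalance is an allocation artefact. With component grade also predicting the outcome, the pooled figure is confounded, and the within-stratum comparison is the causal one.
Within each level — grade-A stock: 14.1% vs 6.9%; grade-B stock: 47.8% vs 31.2% — Line L is lower every time.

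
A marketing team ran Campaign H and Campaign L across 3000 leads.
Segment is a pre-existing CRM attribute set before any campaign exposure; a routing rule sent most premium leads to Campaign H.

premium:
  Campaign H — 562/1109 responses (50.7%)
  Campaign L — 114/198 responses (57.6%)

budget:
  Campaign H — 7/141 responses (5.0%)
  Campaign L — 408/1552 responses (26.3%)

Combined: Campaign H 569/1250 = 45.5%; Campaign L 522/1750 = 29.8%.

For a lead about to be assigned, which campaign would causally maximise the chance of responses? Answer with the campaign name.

Campaign L

The stratified and pooled comparisons disagree (Campaign L wins within each customer segment; Campaign H wins overall), so the answer turns on the causal role of customer segment.
Customer segment differs across campaigns for reasons unrelated to any effect of the campaign itself, and it separately predicts the outcome — a classic confounder. We must compare within customer segment levels.
Within each level — premium: 50.7% vs 57.6%; budget: 5.0% vs 26.3% — Campaign L is higher every time.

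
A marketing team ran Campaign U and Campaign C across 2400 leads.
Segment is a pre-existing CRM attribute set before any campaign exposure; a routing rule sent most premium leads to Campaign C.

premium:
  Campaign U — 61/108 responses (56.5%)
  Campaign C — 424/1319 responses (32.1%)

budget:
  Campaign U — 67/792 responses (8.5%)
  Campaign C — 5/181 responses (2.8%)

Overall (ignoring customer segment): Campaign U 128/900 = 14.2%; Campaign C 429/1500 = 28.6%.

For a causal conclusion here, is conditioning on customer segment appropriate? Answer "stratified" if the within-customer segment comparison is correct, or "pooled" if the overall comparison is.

The stratified and pooled comparisons disagree (Campaign U wins within each customer segment; Campaign C wins overall), so the answer turns on the causal role of customer segment.
The imbalance in customer segment arose from how leads were allocated, not from anything the campaign did; and customer segment independently affects the outcome. The pooled gap is confounded — condition on customer segment.
Within each level — premium: 56.5% vs 32.1%; budget: 8.5% vs 2.8% — Campaign U is higher every time.

stratified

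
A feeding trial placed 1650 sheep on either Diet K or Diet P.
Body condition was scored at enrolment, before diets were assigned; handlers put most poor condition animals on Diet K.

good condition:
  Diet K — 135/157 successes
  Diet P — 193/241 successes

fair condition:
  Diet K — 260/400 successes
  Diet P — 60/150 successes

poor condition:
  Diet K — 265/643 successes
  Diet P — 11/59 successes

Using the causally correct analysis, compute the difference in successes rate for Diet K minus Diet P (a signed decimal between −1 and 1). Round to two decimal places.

+0.19

Starting body condition satisfies the back-door criterion: it is not a descendant of the diet, and it blocks the spurious path from diet to outcome. Adjusting for it (i.e., using the within-starting body condition rates) gives the causal effect.
Adjusting over the population distribution of starting body condition: 0.241·(0.860−0.801) + 0.333·(0.650−0.400) + 0.425·(0.412−0.186) = +0.194.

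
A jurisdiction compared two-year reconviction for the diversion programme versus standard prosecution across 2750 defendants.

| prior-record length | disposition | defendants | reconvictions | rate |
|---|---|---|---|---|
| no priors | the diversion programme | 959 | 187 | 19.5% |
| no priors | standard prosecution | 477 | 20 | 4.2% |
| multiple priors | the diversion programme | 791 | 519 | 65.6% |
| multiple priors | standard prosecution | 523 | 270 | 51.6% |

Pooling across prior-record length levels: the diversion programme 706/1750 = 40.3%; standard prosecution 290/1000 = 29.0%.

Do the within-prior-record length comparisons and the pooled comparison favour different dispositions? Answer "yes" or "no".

no

Within each prior-record length level (no priors 19.5% vs 4.2%; multiple priors 65.6% vs 51.6%), standard prosecution has the lower rate every time. Pooled: 40.3% vs 29.0% — standard prosecution has the lower rate overall. They agree.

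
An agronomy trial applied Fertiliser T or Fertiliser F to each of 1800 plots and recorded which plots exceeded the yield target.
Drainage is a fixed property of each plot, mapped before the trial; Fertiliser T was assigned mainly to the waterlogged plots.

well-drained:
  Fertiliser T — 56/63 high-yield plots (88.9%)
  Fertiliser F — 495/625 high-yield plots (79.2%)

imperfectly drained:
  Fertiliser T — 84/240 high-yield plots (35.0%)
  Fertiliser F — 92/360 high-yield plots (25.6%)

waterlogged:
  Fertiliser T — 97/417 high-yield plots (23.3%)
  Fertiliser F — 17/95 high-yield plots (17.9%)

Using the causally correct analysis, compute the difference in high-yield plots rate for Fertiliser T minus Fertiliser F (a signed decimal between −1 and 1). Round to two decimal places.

The imbalance in field drainage arose from how plots were allocated, not from anything the fertiliser did; and field drainage independently affects the outcome. The pooled gap is confounded — condition on field drainage.
Adjusting over the population distribution of field drainage: 0.382·(0.889−0.792) + 0.333·(0.350−0.256) + 0.284·(0.233−0.179) = +0.084.

+0.08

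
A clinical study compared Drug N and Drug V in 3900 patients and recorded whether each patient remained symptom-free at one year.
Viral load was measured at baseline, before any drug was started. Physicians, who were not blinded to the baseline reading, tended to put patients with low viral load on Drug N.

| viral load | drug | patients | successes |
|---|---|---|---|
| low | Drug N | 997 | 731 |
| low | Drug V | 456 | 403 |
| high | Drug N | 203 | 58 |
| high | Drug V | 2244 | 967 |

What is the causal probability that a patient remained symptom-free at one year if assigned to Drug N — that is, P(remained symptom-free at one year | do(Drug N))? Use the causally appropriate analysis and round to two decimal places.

0.45

Nothing the drug does changes viral load; the imbalance is an allocation artefact. With viral load also predicting the outcome, the pooled figure is confounded, and the within-stratum comparison is the causal one.
Standardising Drug N to the population viral load mix: 0.373·731/997 + 0.627·58/203 = 0.452.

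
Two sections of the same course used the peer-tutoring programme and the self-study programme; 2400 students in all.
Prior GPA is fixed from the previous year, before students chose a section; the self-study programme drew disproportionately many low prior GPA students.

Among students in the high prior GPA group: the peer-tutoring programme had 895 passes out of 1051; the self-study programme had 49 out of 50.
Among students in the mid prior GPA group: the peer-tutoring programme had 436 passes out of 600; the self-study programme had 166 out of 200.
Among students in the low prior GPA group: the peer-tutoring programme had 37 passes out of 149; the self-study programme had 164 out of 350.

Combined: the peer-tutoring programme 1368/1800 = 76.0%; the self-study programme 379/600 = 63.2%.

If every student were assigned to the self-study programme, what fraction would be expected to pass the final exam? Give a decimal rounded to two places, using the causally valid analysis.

Within every prior GPA band level the self-study programme has the higher rate, yet pooled the peer-tutoring programme does — Simpson's reversal.
Prior GPA band is set before the teaching method has any effect — it is not caused by the teaching method — and it independently drives the outcome. That makes it a confounder, so the causal comparison is within prior GPA band levels.
Standardising the self-study programme to the population prior GPA band mix: 0.459·49/50 + 0.333·166/200 + 0.208·164/350 = 0.824.

0.82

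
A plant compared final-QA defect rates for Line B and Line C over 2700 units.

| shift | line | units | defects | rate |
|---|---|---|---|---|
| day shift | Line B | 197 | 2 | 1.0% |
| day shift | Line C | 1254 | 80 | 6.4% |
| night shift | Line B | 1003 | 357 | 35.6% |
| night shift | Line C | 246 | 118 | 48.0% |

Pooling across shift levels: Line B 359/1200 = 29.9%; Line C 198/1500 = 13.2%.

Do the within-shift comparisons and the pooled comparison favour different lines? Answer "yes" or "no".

Within each shift level (day shift 1.0% vs 6.4%; night shift 35.6% vs 48.0%), Line B has the lower rate every time. Pooled: 29.9% vs 13.2% — Line C has the lower rate overall. The two comparisons disagree.

yes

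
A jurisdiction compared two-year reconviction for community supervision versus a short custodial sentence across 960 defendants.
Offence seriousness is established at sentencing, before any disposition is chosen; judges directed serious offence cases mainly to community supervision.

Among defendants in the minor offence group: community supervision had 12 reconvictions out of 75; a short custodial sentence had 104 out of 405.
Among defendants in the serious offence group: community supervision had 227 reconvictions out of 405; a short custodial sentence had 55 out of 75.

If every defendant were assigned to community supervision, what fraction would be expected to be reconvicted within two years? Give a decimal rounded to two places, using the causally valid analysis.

Since offence seriousness is a pre-existing factor (not a product of the disposition) and it affects the outcome on its own, it is a confounder. The stratified rates, not the pooled rate, identify the causal effect.
Standardising community supervision to the population offence seriousness mix: 0.500·12/75 + 0.500·227/405 = 0.360.

0.36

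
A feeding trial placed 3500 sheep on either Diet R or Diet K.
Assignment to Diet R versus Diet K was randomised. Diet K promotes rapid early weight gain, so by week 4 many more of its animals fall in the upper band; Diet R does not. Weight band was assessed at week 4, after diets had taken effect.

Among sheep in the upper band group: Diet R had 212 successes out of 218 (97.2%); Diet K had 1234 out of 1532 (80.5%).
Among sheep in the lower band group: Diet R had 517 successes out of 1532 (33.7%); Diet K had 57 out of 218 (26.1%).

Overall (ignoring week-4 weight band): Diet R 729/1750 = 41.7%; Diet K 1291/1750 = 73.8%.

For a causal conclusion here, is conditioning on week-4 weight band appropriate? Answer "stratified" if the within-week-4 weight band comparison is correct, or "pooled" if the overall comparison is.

pooled

Week-4 weight band here is a post-treatment variable shaped by the diet; conditioning on it would introduce bias rather than remove it. The overall comparison is the causal one.
Pooled: Diet R 41.7% vs Diet K 73.8%; Diet K is higher overall.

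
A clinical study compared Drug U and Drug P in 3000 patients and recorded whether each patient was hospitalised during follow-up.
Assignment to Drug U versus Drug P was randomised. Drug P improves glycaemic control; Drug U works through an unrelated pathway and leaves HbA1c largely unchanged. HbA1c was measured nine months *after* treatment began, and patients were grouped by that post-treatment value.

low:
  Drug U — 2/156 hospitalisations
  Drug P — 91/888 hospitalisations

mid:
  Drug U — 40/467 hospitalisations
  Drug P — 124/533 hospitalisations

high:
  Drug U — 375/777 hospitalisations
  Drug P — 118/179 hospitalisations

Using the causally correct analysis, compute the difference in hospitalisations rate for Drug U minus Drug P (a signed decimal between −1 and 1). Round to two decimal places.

+0.09

HbA1c is downstream of the drug. One should not condition on a consequence of treatment, so the overall rates are the right comparison.
The causal difference is the pooled difference: 0.298 − 0.208 = +0.090.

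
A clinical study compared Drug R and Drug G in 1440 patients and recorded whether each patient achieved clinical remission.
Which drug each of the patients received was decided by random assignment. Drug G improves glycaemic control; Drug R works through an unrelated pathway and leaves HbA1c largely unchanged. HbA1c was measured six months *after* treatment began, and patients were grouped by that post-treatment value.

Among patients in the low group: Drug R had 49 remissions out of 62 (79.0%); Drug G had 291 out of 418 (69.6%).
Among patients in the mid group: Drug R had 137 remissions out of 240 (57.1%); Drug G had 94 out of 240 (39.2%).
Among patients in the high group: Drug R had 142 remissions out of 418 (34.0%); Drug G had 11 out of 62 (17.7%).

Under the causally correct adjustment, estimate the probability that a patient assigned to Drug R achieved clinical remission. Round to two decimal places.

0.46

The distribution of HbA1c is itself part of what the drug does — it is an intermediate outcome. Holding it fixed would remove that part of the effect; the total effect is the pooled difference.
So P(outcome | do(Drug R)) is just the pooled rate for Drug R: 328/720 = 0.456.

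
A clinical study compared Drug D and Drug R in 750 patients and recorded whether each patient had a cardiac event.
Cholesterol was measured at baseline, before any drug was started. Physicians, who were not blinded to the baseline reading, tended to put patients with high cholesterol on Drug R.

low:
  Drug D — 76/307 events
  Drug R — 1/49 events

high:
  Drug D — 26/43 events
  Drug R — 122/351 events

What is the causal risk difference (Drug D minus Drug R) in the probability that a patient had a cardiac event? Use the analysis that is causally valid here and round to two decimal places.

Cholesterol differs across drugs for reasons unrelated to any effect of the drug itself, and it separately predicts the outcome — a classic confounder. We must compare within cholesterol levels.
Adjusting over the population distribution of cholesterol: 0.475·(0.248−0.020) + 0.525·(0.605−0.348) = +0.243.

+0.24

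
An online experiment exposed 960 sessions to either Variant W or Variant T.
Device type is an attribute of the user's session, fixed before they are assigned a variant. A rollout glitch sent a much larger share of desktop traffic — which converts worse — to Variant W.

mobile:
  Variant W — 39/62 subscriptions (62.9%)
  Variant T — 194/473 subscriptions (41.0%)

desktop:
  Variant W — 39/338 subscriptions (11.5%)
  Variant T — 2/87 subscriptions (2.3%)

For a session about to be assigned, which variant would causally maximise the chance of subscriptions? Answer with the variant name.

Since device type is a pre-existing factor (not a product of the variant) and it affects the outcome on its own, it is a confounder. The stratified rates, not the pooled rate, identify the causal effect.
Within each level — mobile: 62.9% vs 41.0%; desktop: 11.5% vs 2.3% — Variant W is higher every time.

Variant W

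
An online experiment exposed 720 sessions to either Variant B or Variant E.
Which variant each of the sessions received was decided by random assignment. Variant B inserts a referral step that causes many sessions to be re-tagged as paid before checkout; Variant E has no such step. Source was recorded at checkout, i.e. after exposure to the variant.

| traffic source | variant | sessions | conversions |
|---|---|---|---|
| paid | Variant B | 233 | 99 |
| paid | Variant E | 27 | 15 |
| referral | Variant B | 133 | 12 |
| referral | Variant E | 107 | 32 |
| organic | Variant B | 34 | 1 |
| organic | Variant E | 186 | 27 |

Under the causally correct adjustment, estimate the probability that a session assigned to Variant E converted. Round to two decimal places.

0.23

Traffic source lies on the pathway variant → traffic source → outcome, so adjusting for it blocks the indirect effect. For the total causal effect of variant, use the unadjusted pooled rates.
So P(outcome | do(Variant E)) is just the pooled rate for Variant E: 74/320 = 0.231.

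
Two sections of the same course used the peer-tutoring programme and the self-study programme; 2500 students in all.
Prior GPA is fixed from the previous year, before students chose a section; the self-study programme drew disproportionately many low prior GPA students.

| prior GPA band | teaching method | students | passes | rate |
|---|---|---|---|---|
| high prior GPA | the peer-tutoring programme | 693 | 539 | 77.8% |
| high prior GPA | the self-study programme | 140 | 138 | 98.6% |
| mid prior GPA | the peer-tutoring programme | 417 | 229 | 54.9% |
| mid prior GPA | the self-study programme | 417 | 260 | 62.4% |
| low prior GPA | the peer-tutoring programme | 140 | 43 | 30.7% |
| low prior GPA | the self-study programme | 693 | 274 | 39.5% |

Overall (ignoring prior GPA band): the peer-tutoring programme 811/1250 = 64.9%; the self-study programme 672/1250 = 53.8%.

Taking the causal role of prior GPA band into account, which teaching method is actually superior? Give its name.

Nothing the teaching method does changes prior GPA band; the imbalance is an allocation artefact. With prior GPA band also predicting the outcome, the pooled figure is confounded, and the within-stratum comparison is the causal one.
Within each level — high prior GPA: 77.8% vs 98.6%; mid prior GPA: 54.9% vs 62.4%; low prior GPA: 30.7% vs 39.5% — the self-study programme is higher every time.

the self-study programme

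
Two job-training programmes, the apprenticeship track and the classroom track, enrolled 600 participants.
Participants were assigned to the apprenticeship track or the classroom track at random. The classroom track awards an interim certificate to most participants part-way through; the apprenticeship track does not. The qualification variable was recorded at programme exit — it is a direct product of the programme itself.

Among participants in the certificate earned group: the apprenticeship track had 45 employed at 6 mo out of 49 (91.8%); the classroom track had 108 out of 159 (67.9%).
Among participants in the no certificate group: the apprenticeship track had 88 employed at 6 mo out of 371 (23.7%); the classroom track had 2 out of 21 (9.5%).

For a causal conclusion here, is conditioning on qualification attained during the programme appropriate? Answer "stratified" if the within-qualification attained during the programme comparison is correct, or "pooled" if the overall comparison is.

Qualification attained during the programme lies on the pathway programme → qualification attained during the programme → outcome, so adjusting for it blocks the indirect effect. For the total causal effect of programme, use the unadjusted pooled rates.
Pooled: the apprenticeship track 31.7% vs the classroom track 61.1%; the classroom track is higher overall.

pooled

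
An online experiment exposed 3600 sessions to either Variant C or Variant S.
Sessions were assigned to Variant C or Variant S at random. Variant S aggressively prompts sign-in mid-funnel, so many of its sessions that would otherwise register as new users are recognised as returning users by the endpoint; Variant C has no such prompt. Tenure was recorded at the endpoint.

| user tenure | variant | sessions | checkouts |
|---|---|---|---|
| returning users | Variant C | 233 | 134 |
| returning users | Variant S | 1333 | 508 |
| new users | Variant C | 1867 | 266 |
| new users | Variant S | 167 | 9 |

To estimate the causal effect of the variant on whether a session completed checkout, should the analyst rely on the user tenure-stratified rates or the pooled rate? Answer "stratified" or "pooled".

The user tenure-specific comparison favours Variant C throughout, but the pooled figures favour Variant S. The question is whether to condition on user tenure.
Stratifying would compare variants among sessions the variants themselves sorted into user tenure groups — a form of selection on an intermediate. The unconditioned pooled rates give the total causal effect.
Pooled: Variant C 19.0% vs Variant S 34.5%; Variant S is higher overall.

pooled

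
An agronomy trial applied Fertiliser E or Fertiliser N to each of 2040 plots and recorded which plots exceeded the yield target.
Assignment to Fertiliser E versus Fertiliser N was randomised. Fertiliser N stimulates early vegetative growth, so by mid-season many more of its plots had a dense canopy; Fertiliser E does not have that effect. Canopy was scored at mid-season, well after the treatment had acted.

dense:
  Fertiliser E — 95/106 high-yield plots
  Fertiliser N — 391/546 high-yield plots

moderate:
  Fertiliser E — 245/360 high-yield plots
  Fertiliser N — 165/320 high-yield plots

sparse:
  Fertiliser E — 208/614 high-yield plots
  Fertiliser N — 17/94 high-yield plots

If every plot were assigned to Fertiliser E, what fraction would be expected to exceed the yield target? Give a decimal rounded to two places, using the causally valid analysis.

Because the fertiliser influences mid-season canopy, mid-season canopy is a post-treatment mediator, not a confounder. Stratifying on it would bias the estimate; the causal effect is the crude pooled difference.
So P(outcome | do(Fertiliser E)) is just the pooled rate for Fertiliser E: 548/1080 = 0.507.

0.51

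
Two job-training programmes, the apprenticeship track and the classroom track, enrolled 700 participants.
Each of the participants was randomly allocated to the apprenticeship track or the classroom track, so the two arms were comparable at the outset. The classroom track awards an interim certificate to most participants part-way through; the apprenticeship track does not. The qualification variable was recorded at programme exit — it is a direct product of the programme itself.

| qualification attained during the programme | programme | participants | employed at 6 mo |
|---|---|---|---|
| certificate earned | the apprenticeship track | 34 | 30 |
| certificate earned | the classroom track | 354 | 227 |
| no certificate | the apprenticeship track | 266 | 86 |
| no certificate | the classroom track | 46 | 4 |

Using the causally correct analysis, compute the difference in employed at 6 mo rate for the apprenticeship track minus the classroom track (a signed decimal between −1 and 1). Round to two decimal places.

-0.19

Because the programme influences qualification attained during the programme, qualification attained during the programme is a post-treatment mediator, not a confounder. Stratifying on it would bias the estimate; the causal effect is the crude pooled difference.
The causal difference is the pooled difference: 0.387 − 0.578 = -0.191.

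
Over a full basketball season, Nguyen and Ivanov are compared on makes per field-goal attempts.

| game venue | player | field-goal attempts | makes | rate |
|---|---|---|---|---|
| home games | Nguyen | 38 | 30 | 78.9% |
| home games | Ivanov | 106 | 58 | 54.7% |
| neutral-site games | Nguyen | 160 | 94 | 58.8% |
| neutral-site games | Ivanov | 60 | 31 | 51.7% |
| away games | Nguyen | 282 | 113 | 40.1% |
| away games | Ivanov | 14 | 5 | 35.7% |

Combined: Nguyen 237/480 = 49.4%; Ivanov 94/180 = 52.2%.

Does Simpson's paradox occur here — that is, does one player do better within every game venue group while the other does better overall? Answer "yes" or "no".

Within each game venue level (home games 78.9% vs 54.7%; neutral-site games 58.8% vs 51.7%; away games 40.1% vs 35.7%), Nguyen has the higher rate every time. Pooled: 49.4% vs 52.2% — Ivanov has the higher rate overall. The two comparisons disagree.

yes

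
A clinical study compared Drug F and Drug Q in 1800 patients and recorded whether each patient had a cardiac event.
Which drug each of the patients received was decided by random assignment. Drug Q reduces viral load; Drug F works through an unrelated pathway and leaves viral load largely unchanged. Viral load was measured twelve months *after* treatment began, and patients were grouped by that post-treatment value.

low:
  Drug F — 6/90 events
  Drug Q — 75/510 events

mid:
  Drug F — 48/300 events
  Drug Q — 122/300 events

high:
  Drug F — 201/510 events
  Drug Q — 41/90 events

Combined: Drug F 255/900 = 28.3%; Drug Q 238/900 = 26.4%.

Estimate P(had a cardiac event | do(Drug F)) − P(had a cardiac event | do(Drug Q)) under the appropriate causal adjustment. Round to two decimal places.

+0.02

The viral load-specific comparison favours Drug F throughout, but the pooled figures favour Drug Q. The question is whether to condition on viral load.
The distribution of viral load is itself part of what the drug does — it is an intermediate outcome. Holding it fixed would remove that part of the effect; the total effect is the pooled difference.
The causal difference is the pooled difference: 0.283 − 0.264 = +0.019.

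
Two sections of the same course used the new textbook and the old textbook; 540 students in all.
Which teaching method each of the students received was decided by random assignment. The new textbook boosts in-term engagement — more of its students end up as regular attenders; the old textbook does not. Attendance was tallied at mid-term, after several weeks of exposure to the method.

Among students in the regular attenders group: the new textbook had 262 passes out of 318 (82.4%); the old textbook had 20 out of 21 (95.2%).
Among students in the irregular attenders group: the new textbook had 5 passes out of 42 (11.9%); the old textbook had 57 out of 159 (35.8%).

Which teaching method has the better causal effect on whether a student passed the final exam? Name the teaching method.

the new textbook

The stratified and pooled comparisons disagree (the old textbook wins within each mid-term attendance; the new textbook wins overall), so the answer turns on the causal role of mid-term attendance.
Because the teaching method influences mid-term attendance, mid-term attendance is a post-treatment mediator, not a confounder. Stratifying on it would bias the estimate; the causal effect is the crude pooled difference.
Pooled: the new textbook 74.2% vs the old textbook 42.8%; the new textbook is higher overall.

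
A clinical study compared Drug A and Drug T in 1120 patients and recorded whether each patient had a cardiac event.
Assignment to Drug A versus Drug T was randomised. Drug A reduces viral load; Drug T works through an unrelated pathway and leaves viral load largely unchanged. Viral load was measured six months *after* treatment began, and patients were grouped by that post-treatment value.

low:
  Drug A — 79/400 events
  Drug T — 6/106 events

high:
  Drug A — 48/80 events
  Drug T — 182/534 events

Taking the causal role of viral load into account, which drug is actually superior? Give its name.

Drug A

Because the drug influences viral load, viral load is a post-treatment mediator, not a confounder. Stratifying on it would bias the estimate; the causal effect is the crude pooled difference.
Pooled: Drug A 26.5% vs Drug T 29.4%; Drug A is lower overall.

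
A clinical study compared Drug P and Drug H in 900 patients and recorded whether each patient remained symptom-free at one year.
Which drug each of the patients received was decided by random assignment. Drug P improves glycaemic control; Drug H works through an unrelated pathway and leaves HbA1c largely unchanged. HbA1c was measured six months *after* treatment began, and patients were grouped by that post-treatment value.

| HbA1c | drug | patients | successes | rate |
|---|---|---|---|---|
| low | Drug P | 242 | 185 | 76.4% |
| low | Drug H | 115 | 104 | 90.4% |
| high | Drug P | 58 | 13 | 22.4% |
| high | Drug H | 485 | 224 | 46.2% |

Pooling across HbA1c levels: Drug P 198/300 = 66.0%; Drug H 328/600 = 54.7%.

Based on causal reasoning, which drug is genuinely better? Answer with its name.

The HbA1c-specific comparison favours Drug H throughout, but the pooled figures favour Drug P. The question is whether to condition on HbA1c.
HbA1c is recorded after the drug and is itself shifted by it — it sits on the causal path from drug to outcome. Conditioning on a mediator would strip out part of the effect we want; the pooled comparison gives the total causal effect.
Pooled: Drug P 66.0% vs Drug H 54.7%; Drug P is higher overall.

Drug P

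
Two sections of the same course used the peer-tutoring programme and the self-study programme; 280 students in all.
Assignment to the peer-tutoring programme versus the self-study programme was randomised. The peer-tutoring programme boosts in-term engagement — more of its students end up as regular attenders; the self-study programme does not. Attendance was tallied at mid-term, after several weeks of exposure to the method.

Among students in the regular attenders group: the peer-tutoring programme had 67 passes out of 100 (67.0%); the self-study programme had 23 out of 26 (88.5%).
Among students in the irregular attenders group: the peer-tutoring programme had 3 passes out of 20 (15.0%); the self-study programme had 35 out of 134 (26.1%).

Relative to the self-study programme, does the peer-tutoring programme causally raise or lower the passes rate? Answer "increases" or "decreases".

increases

the self-study programme is higher inside every mid-term attendance stratum but the peer-tutoring programme is higher in aggregate. Whether to stratify depends on how mid-term attendance relates to the teaching method.
Mid-term attendance is downstream of the teaching method. One should not condition on a consequence of treatment, so the overall rates are the right comparison.
Pooled: the peer-tutoring programme 58.3% vs the self-study programme 36.2%; the peer-tutoring programme is higher overall.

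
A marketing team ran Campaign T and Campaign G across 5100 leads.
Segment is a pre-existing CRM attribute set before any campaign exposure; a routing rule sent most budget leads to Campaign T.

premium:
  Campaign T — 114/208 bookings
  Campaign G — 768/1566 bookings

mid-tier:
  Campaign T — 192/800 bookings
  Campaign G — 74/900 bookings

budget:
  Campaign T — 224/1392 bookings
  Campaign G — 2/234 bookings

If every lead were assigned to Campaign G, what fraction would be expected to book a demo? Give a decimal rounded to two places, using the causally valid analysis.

The stratified and pooled comparisons disagree (Campaign T wins within each customer segment; Campaign G wins overall), so the answer turns on the causal role of customer segment.
The imbalance in customer segment arose from how leads were allocated, not from anything the campaign did; and customer segment independently affects the outcome. The pooled gap is confounded — condition on customer segment.
Standardising Campaign G to the population customer segment mix: 0.348·768/1566 + 0.333·74/900 + 0.319·2/234 = 0.201.

0.20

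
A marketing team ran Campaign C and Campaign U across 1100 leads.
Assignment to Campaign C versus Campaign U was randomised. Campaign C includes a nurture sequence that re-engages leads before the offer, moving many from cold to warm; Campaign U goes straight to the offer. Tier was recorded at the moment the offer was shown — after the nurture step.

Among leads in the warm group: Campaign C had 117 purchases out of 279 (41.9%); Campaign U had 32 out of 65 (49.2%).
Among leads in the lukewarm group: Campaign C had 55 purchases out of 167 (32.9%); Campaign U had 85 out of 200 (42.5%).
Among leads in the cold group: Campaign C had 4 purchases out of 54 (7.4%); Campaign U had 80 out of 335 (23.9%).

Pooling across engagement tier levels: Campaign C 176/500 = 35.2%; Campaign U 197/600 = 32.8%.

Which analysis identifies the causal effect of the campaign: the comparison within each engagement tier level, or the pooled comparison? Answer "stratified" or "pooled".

pooled

The stratified and pooled comparisons disagree (Campaign U wins within each engagement tier; Campaign C wins overall), so the answer turns on the causal role of engagement tier.
Engagement tier here is a post-treatment variable shaped by the campaign; conditioning on it would introduce bias rather than remove it. The overall comparison is the causal one.
Pooled: Campaign C 35.2% vs Campaign U 32.8%; Campaign C is higher overall.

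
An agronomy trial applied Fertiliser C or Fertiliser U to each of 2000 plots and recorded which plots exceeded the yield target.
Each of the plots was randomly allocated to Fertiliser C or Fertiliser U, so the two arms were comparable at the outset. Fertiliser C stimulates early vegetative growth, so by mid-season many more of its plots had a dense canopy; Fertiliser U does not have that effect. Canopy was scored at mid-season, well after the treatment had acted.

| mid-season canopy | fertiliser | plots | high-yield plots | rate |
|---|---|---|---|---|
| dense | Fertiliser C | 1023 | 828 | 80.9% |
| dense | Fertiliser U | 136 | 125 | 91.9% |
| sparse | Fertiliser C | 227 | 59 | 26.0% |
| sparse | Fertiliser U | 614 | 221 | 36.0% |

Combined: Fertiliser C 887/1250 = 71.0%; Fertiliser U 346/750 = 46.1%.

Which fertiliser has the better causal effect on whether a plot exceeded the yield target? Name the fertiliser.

Mid-season canopy is recorded after the fertiliser and is itself shifted by it — it sits on the causal path from fertiliser to outcome. Conditioning on a mediator would strip out part of the effect we want; the pooled comparison gives the total causal effect.
Pooled: Fertiliser C 71.0% vs Fertiliser U 46.1%; Fertiliser C is higher overall.

Fertiliser C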